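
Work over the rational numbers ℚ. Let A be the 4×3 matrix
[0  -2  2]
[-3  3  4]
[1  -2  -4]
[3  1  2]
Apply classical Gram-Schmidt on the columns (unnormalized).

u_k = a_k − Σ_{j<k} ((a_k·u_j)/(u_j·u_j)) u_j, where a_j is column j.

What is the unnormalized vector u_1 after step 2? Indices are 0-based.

Step 1: u_0 = a_0 = (0, -3, 1, 3).
Step 2: u_1 = a_1 − (-8/19)·u_0 = (-2, 33/19, -30/19, 43/19).

u_1 = (-2, 33/19, -30/19, 43/19)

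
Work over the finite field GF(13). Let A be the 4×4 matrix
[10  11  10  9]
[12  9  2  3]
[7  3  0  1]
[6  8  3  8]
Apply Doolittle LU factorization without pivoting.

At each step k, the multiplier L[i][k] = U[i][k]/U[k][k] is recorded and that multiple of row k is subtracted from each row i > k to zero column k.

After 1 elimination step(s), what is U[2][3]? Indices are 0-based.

[col 0] pivot 10
  R1 -= 9*R0 → (0, 1, 3, 0)  (L[1][0] := 9)
  R2 -= 2*R0 → (0, 7, 6, 9)  (L[2][0] := 2)
  R3 -= 11*R0 → (0, 4, 10, 0)  (L[3][0] := 11)

U[2][3] = 9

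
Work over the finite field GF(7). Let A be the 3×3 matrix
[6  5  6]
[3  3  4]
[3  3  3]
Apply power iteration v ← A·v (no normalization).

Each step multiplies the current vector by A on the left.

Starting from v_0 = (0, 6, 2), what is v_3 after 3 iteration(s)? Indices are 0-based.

v_0 = (0, 6, 2).
v_1 = A·v_0 = (0, 5, 3).
v_2 = A·v_1 = (1, 6, 3).
v_3 = A·v_2 = (5, 5, 2).

v_3 = (5, 5, 2)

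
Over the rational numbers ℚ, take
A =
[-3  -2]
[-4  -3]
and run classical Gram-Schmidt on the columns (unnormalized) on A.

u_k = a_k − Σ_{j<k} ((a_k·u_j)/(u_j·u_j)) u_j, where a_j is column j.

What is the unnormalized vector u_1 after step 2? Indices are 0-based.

Step 1: u_0 = a_0 = (-3, -4).
Step 2: u_1 = a_1 − (18/25)·u_0 = (4/25, -3/25).

u_1 = (4/25, -3/25)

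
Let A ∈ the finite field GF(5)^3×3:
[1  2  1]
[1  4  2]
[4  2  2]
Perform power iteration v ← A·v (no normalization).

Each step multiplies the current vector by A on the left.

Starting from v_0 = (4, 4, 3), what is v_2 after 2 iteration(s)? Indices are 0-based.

v_0 = (4, 4, 3).
v_1 = A·v_0 = (0, 1, 0).
v_2 = A·v_1 = (2, 4, 2).

v_2 = (2, 4, 2)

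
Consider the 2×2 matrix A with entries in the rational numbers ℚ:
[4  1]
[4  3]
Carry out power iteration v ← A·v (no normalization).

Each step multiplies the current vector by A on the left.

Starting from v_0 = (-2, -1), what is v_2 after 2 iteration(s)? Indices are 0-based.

v_0 = (-2, -1).
v_1 = A·v_0 = (-9, -11).
v_2 = A·v_1 = (-47, -69).

v_2 = (-47, -69)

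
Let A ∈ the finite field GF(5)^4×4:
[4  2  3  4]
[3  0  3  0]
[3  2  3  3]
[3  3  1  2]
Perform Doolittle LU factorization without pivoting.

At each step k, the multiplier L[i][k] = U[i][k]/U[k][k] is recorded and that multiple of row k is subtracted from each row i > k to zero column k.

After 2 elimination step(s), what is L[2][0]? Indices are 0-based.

[col 0] pivot 4
  R1 -= 2*R0 → (0, 1, 2, 2)  (L[1][0] := 2)
  R2 -= 2*R0 → (0, 3, 2, 0)  (L[2][0] := 2)
  R3 -= 2*R0 → (0, 4, 0, 4)  (L[3][0] := 2)
[col 1] pivot 1
  R2 -= 3*R1 → (0, 0, 1, 4)  (L[2][1] := 3)
  R3 -= 4*R1 → (0, 0, 2, 1)  (L[3][1] := 4)

L[2][0] = 2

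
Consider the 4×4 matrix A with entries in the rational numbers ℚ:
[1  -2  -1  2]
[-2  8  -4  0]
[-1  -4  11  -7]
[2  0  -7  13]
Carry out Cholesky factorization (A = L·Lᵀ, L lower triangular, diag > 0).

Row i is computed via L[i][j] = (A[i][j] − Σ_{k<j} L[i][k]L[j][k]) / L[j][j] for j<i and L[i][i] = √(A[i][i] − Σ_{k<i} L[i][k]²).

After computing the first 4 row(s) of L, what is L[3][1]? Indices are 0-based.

L[3][1] = 2

Step 1: L[0][0] = √(1) = 1.
  L[1][0] = (-2) / L[0][0] = -2.
Step 2: L[1][1] = √(4) = 2.
  L[2][0] = (-1) / L[0][0] = -1.
  L[2][1] = (-6) / L[1][1] = -3.
Step 3: L[2][2] = √(1) = 1.
  L[3][0] = (2) / L[0][0] = 2.
  L[3][1] = (4) / L[1][1] = 2.
  L[3][2] = (1) / L[2][2] = 1.
Step 4: L[3][3] = √(4) = 2.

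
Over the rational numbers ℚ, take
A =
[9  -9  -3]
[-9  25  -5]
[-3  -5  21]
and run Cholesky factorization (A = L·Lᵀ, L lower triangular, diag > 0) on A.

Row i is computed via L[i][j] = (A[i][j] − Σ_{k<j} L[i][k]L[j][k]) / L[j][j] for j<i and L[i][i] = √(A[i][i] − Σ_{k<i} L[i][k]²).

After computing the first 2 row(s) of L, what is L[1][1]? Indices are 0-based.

L[1][1] = 4

Step 1: L[0][0] = √(9) = 3.
  L[1][0] = (-9) / L[0][0] = -3.
Step 2: L[1][1] = √(16) = 4.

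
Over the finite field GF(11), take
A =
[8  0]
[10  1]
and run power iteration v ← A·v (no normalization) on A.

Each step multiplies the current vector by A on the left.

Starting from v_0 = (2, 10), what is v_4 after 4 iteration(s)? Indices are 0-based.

v_0 = (2, 10).
v_1 = A·v_0 = (5, 8).
v_2 = A·v_1 = (7, 3).
v_3 = A·v_2 = (1, 7).
v_4 = A·v_3 = (8, 6).

v_4 = (8, 6)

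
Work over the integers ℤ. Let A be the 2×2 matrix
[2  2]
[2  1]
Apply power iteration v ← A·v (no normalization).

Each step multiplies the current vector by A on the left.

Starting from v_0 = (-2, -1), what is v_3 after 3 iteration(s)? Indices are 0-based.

v_0 = (-2, -1).
v_1 = A·v_0 = (-6, -5).
v_2 = A·v_1 = (-22, -17).
v_3 = A·v_2 = (-78, -61).

v_3 = (-78, -61)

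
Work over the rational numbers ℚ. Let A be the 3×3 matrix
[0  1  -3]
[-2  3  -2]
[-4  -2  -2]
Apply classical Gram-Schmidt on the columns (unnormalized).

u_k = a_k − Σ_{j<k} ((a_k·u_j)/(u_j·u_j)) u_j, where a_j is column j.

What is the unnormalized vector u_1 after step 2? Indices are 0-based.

Step 1: u_0 = a_0 = (0, -2, -4).
Step 2: u_1 = a_1 − (1/10)·u_0 = (1, 16/5, -8/5).

u_1 = (1, 16/5, -8/5)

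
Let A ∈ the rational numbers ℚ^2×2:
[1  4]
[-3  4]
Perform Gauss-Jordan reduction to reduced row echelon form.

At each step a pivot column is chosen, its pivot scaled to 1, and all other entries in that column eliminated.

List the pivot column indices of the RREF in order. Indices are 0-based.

[1] R0 /= 1  ⇒  (1, 4)
     R1 -= -3·R0  ⇒  (0, 16)
[2] R1 /= 16  ⇒  (0, 1)
     R0 -= 4·R1  ⇒  (1, 0)

pivot columns: 0, 1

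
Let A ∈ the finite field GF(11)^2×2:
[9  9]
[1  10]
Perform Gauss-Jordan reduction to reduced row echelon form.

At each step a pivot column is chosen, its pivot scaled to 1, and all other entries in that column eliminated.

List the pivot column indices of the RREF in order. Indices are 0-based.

[1] R0 /= 9  ⇒  (1, 1)
     R1 -= 1·R0  ⇒  (0, 9)
[2] R1 /= 9  ⇒  (0, 1)
     R0 -= 1·R1  ⇒  (1, 0)

pivot columns: 0, 1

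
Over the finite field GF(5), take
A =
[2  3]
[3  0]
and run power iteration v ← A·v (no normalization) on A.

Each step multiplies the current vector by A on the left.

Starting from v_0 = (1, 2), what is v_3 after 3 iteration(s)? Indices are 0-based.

v_0 = (1, 2).
v_1 = A·v_0 = (3, 3).
v_2 = A·v_1 = (0, 4).
v_3 = A·v_2 = (2, 0).

v_3 = (2, 0)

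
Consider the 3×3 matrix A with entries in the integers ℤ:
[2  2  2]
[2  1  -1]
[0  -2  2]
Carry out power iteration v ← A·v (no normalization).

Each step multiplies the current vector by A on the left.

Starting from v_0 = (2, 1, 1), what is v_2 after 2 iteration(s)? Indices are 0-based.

v_0 = (2, 1, 1).
v_1 = A·v_0 = (8, 4, 0).
v_2 = A·v_1 = (24, 20, -8).

v_2 = (24, 20, -8)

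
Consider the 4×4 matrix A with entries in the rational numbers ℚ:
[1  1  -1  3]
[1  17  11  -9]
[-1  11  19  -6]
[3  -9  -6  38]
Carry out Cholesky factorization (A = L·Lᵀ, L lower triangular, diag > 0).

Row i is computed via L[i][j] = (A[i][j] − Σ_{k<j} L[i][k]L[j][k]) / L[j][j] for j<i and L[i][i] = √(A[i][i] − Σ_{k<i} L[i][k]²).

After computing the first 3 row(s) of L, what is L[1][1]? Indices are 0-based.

Step 1: L[0][0] = √(1) = 1.
  L[1][0] = (1) / L[0][0] = 1.
Step 2: L[1][1] = √(16) = 4.
  L[2][0] = (-1) / L[0][0] = -1.
  L[2][1] = (12) / L[1][1] = 3.
Step 3: L[2][2] = √(9) = 3.

L[1][1] = 4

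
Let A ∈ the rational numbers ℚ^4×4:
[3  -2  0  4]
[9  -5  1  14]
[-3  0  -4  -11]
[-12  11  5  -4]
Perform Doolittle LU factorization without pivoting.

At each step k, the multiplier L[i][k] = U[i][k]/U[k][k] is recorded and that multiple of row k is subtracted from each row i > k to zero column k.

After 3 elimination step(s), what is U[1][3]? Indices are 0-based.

U[1][3] = 2

Step 1: pivot at (0,0) is 3.
  row1 ← row1 − (3)·row0  ⇒  L[1][0]=3, U row1=(0, 1, 1, 2)
  row2 ← row2 − (-1)·row0  ⇒  L[2][0]=-1, U row2=(0, -2, -4, -7)
  row3 ← row3 − (-4)·row0  ⇒  L[3][0]=-4, U row3=(0, 3, 5, 12)
Step 2: pivot at (1,1) is 1.
  row2 ← row2 − (-2)·row1  ⇒  L[2][1]=-2, U row2=(0, 0, -2, -3)
  row3 ← row3 − (3)·row1  ⇒  L[3][1]=3, U row3=(0, 0, 2, 6)
Step 3: pivot at (2,2) is -2.
  row3 ← row3 − (-1)·row2  ⇒  L[3][2]=-1, U row3=(0, 0, 0, 3)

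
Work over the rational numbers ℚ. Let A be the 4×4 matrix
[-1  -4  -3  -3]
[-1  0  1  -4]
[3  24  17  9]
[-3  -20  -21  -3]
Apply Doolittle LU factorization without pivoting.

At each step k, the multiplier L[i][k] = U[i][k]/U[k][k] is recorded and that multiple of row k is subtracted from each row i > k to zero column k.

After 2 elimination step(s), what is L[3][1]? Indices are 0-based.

L[3][1] = -2

[col 0] pivot -1
  R1 -= 1*R0 → (0, 4, 4, -1)  (L[1][0] := 1)
  R2 -= -3*R0 → (0, 12, 8, 0)  (L[2][0] := -3)
  R3 -= 3*R0 → (0, -8, -12, 6)  (L[3][0] := 3)
[col 1] pivot 4
  R2 -= 3*R1 → (0, 0, -4, 3)  (L[2][1] := 3)
  R3 -= -2*R1 → (0, 0, -4, 4)  (L[3][1] := -2)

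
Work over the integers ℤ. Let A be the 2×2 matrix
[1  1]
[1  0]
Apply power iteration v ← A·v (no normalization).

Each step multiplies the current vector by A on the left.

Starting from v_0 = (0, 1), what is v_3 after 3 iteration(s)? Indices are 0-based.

v_0 = (0, 1).
v_1 = A·v_0 = (1, 0).
v_2 = A·v_1 = (1, 1).
v_3 = A·v_2 = (2, 1).

v_3 = (2, 1)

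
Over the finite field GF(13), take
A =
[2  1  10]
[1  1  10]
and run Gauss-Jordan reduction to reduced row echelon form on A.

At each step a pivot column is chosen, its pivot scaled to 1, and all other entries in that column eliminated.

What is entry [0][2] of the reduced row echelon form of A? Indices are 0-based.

[1] R0 /= 2  ⇒  (1, 7, 5)
     R1 -= 1·R0  ⇒  (0, 7, 5)
[2] R1 /= 7  ⇒  (0, 1, 10)
     R0 -= 7·R1  ⇒  (1, 0, 0)

M[0][2] = 0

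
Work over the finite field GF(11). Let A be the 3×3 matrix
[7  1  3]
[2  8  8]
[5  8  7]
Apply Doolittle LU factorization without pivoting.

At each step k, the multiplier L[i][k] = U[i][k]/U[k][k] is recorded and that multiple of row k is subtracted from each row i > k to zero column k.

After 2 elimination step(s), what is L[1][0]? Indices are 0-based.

k=0: U[0][0]=7
  eliminate (1,0): mult=5, new row 1: (0, 3, 4); set L[1][0]=5
  eliminate (2,0): mult=7, new row 2: (0, 1, 8); set L[2][0]=7
k=1: U[1][1]=3
  eliminate (2,1): mult=4, new row 2: (0, 0, 3); set L[2][1]=4

L[1][0] = 5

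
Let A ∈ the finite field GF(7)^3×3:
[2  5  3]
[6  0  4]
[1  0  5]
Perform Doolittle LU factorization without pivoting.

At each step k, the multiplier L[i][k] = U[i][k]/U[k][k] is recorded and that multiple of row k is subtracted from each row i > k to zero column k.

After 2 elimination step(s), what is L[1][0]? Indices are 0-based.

L[1][0] = 3

[col 0] pivot 2
  R1 -= 3*R0 → (0, 6, 2)  (L[1][0] := 3)
  R2 -= 4*R0 → (0, 1, 0)  (L[2][0] := 4)
[col 1] pivot 6
  R2 -= 6*R1 → (0, 0, 2)  (L[2][1] := 6)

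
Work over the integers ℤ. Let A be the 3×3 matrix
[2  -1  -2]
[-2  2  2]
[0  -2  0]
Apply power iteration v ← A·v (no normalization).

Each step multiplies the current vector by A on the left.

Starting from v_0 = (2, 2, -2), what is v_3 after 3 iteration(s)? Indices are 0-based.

v_0 = (2, 2, -2).
v_1 = A·v_0 = (6, -4, -4).
v_2 = A·v_1 = (24, -28, 8).
v_3 = A·v_2 = (60, -88, 56).

v_3 = (60, -88, 56)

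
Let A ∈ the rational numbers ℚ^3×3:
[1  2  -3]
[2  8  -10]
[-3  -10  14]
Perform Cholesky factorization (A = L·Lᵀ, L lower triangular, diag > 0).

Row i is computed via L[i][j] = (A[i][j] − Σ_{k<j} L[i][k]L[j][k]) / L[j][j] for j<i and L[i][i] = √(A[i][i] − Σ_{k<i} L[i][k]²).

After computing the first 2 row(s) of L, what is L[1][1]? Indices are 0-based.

L[1][1] = 2

Step 1: L[0][0] = √(1) = 1.
  L[1][0] = (2) / L[0][0] = 2.
Step 2: L[1][1] = √(4) = 2.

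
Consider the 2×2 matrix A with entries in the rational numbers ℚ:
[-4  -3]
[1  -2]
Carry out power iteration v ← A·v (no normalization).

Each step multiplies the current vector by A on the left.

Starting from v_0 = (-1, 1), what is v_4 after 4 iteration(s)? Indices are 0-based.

v_0 = (-1, 1).
v_1 = A·v_0 = (1, -3).
v_2 = A·v_1 = (5, 7).
v_3 = A·v_2 = (-41, -9).
v_4 = A·v_3 = (191, -23).

v_4 = (191, -23)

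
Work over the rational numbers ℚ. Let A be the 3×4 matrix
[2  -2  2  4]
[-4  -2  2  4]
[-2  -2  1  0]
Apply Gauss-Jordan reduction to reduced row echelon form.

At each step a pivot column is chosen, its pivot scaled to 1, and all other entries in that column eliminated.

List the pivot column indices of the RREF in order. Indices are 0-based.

pivot(0,0)=2: scale R0 → (1, -1, 1, 2)
  clear (1,0): R1 −= (-4)R0 → (0, -6, 6, 12)
  clear (2,0): R2 −= (-2)R0 → (0, -4, 3, 4)
pivot(1,1)=-6: scale R1 → (0, 1, -1, -2)
  clear (0,1): R0 −= (-1)R1 → (1, 0, 0, 0)
  clear (2,1): R2 −= (-4)R1 → (0, 0, -1, -4)
pivot(2,2)=-1: scale R2 → (0, 0, 1, 4)
  clear (1,2): R1 −= (-1)R2 → (0, 1, 0, 2)

pivot columns: 0, 1, 2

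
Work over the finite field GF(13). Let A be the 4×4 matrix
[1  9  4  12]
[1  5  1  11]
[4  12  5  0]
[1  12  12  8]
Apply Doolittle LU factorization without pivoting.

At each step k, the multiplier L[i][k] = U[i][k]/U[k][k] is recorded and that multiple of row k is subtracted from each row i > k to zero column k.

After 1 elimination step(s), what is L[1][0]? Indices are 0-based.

k=0: U[0][0]=1
  eliminate (1,0): mult=1, new row 1: (0, 9, 10, 12); set L[1][0]=1
  eliminate (2,0): mult=4, new row 2: (0, 2, 2, 4); set L[2][0]=4
  eliminate (3,0): mult=1, new row 3: (0, 3, 8, 9); set L[3][0]=1

L[1][0] = 1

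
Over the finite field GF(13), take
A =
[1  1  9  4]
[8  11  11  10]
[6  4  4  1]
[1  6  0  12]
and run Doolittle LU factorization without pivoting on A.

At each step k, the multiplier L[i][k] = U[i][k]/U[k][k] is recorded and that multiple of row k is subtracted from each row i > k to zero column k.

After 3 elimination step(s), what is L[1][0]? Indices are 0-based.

Step 1: pivot at (0,0) is 1.
  row1 ← row1 − (8)·row0  ⇒  L[1][0]=8, U row1=(0, 3, 4, 4)
  row2 ← row2 − (6)·row0  ⇒  L[2][0]=6, U row2=(0, 11, 2, 3)
  row3 ← row3 − (1)·row0  ⇒  L[3][0]=1, U row3=(0, 5, 4, 8)
Step 2: pivot at (1,1) is 3.
  row2 ← row2 − (8)·row1  ⇒  L[2][1]=8, U row2=(0, 0, 9, 10)
  row3 ← row3 − (6)·row1  ⇒  L[3][1]=6, U row3=(0, 0, 6, 10)
Step 3: pivot at (2,2) is 9.
  row3 ← row3 − (5)·row2  ⇒  L[3][2]=5, U row3=(0, 0, 0, 12)

L[1][0] = 8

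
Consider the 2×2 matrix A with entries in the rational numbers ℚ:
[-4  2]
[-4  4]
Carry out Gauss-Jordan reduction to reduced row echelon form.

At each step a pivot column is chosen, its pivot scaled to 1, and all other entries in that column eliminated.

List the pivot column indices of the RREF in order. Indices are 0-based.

step 1: normalize row 0 (÷-4) = (1, -1/2)
  row 1: subtract -4×row0 = (0, 2)
step 2: normalize row 1 (÷2) = (0, 1)
  row 0: subtract -1/2×row1 = (1, 0)

pivot columns: 0, 1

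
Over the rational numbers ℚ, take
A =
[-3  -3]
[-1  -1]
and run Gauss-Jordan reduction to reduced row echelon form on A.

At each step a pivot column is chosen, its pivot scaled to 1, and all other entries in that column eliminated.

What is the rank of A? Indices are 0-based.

rank = 1

[1] R0 /= -3  ⇒  (1, 1)
     R1 -= -1·R0  ⇒  (0, 0)
column 1 empty below row 1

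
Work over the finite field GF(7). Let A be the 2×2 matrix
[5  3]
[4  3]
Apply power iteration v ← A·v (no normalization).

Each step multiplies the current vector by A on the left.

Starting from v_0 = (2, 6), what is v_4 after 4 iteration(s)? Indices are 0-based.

v_4 = (5, 4)

v_0 = (2, 6).
v_1 = A·v_0 = (0, 5).
v_2 = A·v_1 = (1, 1).
v_3 = A·v_2 = (1, 0).
v_4 = A·v_3 = (5, 4).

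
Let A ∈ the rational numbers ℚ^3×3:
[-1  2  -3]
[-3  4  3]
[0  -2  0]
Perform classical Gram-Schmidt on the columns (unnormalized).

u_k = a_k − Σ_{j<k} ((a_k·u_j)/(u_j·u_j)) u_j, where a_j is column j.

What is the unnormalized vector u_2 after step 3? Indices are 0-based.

u_2 = (-36/11, 12/11, -12/11)

Step 1: u_0 = a_0 = (-1, -3, 0).
Step 2: u_1 = a_1 − (-7/5)·u_0 = (3/5, -1/5, -2).
Step 3: u_2 = a_2 − (-3/5)·u_0 − (-6/11)·u_1 = (-36/11, 12/11, -12/11).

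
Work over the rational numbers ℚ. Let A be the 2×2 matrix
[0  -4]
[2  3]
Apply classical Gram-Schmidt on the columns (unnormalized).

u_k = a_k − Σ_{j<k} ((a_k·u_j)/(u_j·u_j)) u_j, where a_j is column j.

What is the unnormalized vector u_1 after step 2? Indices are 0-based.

u_1 = (-4, 0)

Step 1: u_0 = a_0 = (0, 2).
Step 2: u_1 = a_1 − (3/2)·u_0 = (-4, 0).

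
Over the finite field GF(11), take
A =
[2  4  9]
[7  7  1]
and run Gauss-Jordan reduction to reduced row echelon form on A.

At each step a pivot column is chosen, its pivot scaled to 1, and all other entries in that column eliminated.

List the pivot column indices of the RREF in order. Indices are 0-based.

pivot columns: 0, 1

step 1: normalize row 0 (÷2) = (1, 2, 10)
  row 1: subtract 7×row0 = (0, 4, 8)
step 2: normalize row 1 (÷4) = (0, 1, 2)
  row 0: subtract 2×row1 = (1, 0, 6)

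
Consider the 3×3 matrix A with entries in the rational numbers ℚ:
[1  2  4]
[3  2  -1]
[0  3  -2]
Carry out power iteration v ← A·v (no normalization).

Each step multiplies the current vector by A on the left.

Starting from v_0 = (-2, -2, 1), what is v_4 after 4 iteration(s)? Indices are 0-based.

v_4 = (-650, -848, -521)

v_0 = (-2, -2, 1).
v_1 = A·v_0 = (-2, -11, -8).
v_2 = A·v_1 = (-56, -20, -17).
v_3 = A·v_2 = (-164, -191, -26).
v_4 = A·v_3 = (-650, -848, -521).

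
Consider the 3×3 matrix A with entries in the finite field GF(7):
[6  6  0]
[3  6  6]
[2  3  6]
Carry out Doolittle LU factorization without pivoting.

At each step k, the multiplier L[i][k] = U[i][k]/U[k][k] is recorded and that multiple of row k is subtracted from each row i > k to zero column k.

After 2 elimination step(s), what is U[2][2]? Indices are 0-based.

k=0: U[0][0]=6
  eliminate (1,0): mult=4, new row 1: (0, 3, 6); set L[1][0]=4
  eliminate (2,0): mult=5, new row 2: (0, 1, 6); set L[2][0]=5
k=1: U[1][1]=3
  eliminate (2,1): mult=5, new row 2: (0, 0, 4); set L[2][1]=5

U[2][2] = 4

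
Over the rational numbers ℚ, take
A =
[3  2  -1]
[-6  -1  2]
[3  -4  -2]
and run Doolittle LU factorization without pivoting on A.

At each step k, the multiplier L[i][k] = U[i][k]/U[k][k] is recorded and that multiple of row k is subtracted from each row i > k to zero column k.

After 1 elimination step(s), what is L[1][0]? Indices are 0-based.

Step 1: pivot at (0,0) is 3.
  row1 ← row1 − (-2)·row0  ⇒  L[1][0]=-2, U row1=(0, 3, 0)
  row2 ← row2 − (1)·row0  ⇒  L[2][0]=1, U row2=(0, -6, -1)

L[1][0] = -2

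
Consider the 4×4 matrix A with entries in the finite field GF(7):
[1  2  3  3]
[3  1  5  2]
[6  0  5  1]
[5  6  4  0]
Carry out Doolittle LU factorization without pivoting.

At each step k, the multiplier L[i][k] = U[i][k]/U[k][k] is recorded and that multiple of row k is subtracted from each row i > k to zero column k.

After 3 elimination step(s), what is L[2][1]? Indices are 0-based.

L[2][1] = 1

[col 0] pivot 1
  R1 -= 3*R0 → (0, 2, 3, 0)  (L[1][0] := 3)
  R2 -= 6*R0 → (0, 2, 1, 4)  (L[2][0] := 6)
  R3 -= 5*R0 → (0, 3, 3, 6)  (L[3][0] := 5)
[col 1] pivot 2
  R2 -= 1*R1 → (0, 0, 5, 4)  (L[2][1] := 1)
  R3 -= 5*R1 → (0, 0, 2, 6)  (L[3][1] := 5)
[col 2] pivot 5
  R3 -= 6*R2 → (0, 0, 0, 3)  (L[3][2] := 6)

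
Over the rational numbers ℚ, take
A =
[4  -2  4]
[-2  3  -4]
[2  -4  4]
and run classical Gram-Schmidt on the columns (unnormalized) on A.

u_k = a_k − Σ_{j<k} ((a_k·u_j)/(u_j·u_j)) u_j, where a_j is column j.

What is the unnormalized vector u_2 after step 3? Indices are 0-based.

u_2 = (-4/53, -24/53, -16/53)

Step 1: u_0 = a_0 = (4, -2, 2).
Step 2: u_1 = a_1 − (-11/12)·u_0 = (5/3, 7/6, -13/6).
Step 3: u_2 = a_2 − (4/3)·u_0 − (-40/53)·u_1 = (-4/53, -24/53, -16/53).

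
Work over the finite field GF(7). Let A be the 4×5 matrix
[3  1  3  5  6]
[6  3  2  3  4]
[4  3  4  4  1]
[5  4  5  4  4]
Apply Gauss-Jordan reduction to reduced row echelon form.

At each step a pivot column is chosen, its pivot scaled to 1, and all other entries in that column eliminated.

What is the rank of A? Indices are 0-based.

rank = 4

step 1: normalize row 0 (÷3) = (1, 5, 1, 4, 2)
  row 1: subtract 6×row0 = (0, 1, 3, 0, 6)
  row 2: subtract 4×row0 = (0, 4, 0, 2, 0)
  row 3: subtract 5×row0 = (0, 0, 0, 5, 1)
step 2: normalize row 1 (÷1) = (0, 1, 3, 0, 6)
  row 0: subtract 5×row1 = (1, 0, 0, 4, 0)
  row 2: subtract 4×row1 = (0, 0, 2, 2, 4)
step 3: normalize row 2 (÷2) = (0, 0, 1, 1, 2)
  row 1: subtract 3×row2 = (0, 1, 0, 4, 0)
step 4: normalize row 3 (÷5) = (0, 0, 0, 1, 3)
  row 0: subtract 4×row3 = (1, 0, 0, 0, 2)
  row 1: subtract 4×row3 = (0, 1, 0, 0, 2)
  row 2: subtract 1×row3 = (0, 0, 1, 0, 6)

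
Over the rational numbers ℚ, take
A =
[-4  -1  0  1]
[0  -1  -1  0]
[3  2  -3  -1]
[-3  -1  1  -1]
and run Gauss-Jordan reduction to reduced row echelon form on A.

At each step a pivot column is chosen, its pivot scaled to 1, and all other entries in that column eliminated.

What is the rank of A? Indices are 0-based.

rank = 4

pivot(0,0)=-4: scale R0 → (1, 1/4, 0, -1/4)
  clear (2,0): R2 −= (3)R0 → (0, 5/4, -3, -1/4)
  clear (3,0): R3 −= (-3)R0 → (0, -1/4, 1, -7/4)
pivot(1,1)=-1: scale R1 → (0, 1, 1, 0)
  clear (0,1): R0 −= (1/4)R1 → (1, 0, -1/4, -1/4)
  clear (2,1): R2 −= (5/4)R1 → (0, 0, -17/4, -1/4)
  clear (3,1): R3 −= (-1/4)R1 → (0, 0, 5/4, -7/4)
pivot(2,2)=-17/4: scale R2 → (0, 0, 1, 1/17)
  clear (0,2): R0 −= (-1/4)R2 → (1, 0, 0, -4/17)
  clear (1,2): R1 −= (1)R2 → (0, 1, 0, -1/17)
  clear (3,2): R3 −= (5/4)R2 → (0, 0, 0, -31/17)
pivot(3,3)=-31/17: scale R3 → (0, 0, 0, 1)
  clear (0,3): R0 −= (-4/17)R3 → (1, 0, 0, 0)
  clear (1,3): R1 −= (-1/17)R3 → (0, 1, 0, 0)
  clear (2,3): R2 −= (1/17)R3 → (0, 0, 1, 0)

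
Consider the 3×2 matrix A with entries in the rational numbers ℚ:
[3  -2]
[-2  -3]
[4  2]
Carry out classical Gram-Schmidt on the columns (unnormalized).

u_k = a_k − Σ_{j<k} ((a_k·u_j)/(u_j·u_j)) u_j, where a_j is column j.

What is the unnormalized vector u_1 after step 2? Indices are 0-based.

u_1 = (-82/29, -71/29, 26/29)

Step 1: u_0 = a_0 = (3, -2, 4).
Step 2: u_1 = a_1 − (8/29)·u_0 = (-82/29, -71/29, 26/29).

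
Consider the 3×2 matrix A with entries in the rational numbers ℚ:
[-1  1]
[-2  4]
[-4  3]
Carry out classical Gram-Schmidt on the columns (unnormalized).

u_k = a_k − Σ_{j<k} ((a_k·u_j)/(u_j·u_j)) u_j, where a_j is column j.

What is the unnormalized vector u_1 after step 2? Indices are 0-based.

u_1 = (0, 2, -1)

Step 1: u_0 = a_0 = (-1, -2, -4).
Step 2: u_1 = a_1 − (-1)·u_0 = (0, 2, -1).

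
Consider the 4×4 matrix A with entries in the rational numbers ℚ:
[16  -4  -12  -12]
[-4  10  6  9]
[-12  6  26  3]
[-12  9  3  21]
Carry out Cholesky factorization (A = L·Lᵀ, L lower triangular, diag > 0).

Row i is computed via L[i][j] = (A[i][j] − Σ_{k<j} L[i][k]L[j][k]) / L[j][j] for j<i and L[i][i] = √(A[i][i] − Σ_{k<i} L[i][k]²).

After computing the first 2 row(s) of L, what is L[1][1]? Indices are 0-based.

Step 1: L[0][0] = √(16) = 4.
  L[1][0] = (-4) / L[0][0] = -1.
Step 2: L[1][1] = √(9) = 3.

L[1][1] = 3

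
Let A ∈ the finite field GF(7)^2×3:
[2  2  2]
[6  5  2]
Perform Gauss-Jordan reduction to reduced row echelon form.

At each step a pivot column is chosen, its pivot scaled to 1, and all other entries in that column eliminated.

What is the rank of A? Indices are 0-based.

rank = 2

pivot(0,0)=2: scale R0 → (1, 1, 1)
  clear (1,0): R1 −= (6)R0 → (0, 6, 3)
pivot(1,1)=6: scale R1 → (0, 1, 4)
  clear (0,1): R0 −= (1)R1 → (1, 0, 4)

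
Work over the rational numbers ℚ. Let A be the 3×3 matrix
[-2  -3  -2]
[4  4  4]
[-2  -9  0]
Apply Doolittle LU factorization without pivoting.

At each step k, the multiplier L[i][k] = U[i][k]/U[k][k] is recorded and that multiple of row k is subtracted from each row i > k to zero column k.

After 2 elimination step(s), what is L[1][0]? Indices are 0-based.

L[1][0] = -2

k=0: U[0][0]=-2
  eliminate (1,0): mult=-2, new row 1: (0, -2, 0); set L[1][0]=-2
  eliminate (2,0): mult=1, new row 2: (0, -6, 2); set L[2][0]=1
k=1: U[1][1]=-2
  eliminate (2,1): mult=3, new row 2: (0, 0, 2); set L[2][1]=3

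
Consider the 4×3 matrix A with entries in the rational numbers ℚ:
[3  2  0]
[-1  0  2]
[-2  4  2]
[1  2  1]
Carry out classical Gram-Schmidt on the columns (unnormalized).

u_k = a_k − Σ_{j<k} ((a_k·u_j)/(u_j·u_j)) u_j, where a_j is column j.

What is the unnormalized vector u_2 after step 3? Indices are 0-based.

u_2 = (1/6, 5/3, -1/3, 1/2)

Step 1: u_0 = a_0 = (3, -1, -2, 1).
Step 2: u_1 = a_1 − (0)·u_0 = (2, 0, 4, 2).
Step 3: u_2 = a_2 − (-1/3)·u_0 − (5/12)·u_1 = (1/6, 5/3, -1/3, 1/2).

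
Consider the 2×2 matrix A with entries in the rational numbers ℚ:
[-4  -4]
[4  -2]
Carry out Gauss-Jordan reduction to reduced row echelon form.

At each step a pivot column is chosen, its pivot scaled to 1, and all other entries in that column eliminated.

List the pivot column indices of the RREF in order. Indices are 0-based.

pivot columns: 0, 1

pivot(0,0)=-4: scale R0 → (1, 1)
  clear (1,0): R1 −= (4)R0 → (0, -6)
pivot(1,1)=-6: scale R1 → (0, 1)
  clear (0,1): R0 −= (1)R1 → (1, 0)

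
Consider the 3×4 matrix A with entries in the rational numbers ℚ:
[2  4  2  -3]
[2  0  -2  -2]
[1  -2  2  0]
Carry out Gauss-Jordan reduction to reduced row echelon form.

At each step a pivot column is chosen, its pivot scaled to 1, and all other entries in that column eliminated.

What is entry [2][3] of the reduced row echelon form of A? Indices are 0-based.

[1] R0 /= 2  ⇒  (1, 2, 1, -3/2)
     R1 -= 2·R0  ⇒  (0, -4, -4, 1)
     R2 -= 1·R0  ⇒  (0, -4, 1, 3/2)
[2] R1 /= -4  ⇒  (0, 1, 1, -1/4)
     R0 -= 2·R1  ⇒  (1, 0, -1, -1)
     R2 -= -4·R1  ⇒  (0, 0, 5, 1/2)
[3] R2 /= 5  ⇒  (0, 0, 1, 1/10)
     R0 -= -1·R2  ⇒  (1, 0, 0, -9/10)
     R1 -= 1·R2  ⇒  (0, 1, 0, -7/20)

M[2][3] = 1/10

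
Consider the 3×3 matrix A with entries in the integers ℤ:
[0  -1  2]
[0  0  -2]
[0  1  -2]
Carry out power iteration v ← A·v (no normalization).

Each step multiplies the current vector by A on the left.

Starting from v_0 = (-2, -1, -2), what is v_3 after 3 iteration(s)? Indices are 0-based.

v_0 = (-2, -1, -2).
v_1 = A·v_0 = (-3, 4, 3).
v_2 = A·v_1 = (2, -6, -2).
v_3 = A·v_2 = (2, 4, -2).

v_3 = (2, 4, -2)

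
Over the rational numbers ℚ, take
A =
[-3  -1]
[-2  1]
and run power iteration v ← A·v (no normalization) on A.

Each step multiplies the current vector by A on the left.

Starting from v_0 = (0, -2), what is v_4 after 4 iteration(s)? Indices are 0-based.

v_4 = (-56, -34)

v_0 = (0, -2).
v_1 = A·v_0 = (2, -2).
v_2 = A·v_1 = (-4, -6).
v_3 = A·v_2 = (18, 2).
v_4 = A·v_3 = (-56, -34).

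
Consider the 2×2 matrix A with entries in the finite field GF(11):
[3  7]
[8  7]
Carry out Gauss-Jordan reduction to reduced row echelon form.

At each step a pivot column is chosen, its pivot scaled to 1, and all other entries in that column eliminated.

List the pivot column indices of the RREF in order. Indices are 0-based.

step 1: normalize row 0 (÷3) = (1, 6)
  row 1: subtract 8×row0 = (0, 3)
step 2: normalize row 1 (÷3) = (0, 1)
  row 0: subtract 6×row1 = (1, 0)

pivot columns: 0, 1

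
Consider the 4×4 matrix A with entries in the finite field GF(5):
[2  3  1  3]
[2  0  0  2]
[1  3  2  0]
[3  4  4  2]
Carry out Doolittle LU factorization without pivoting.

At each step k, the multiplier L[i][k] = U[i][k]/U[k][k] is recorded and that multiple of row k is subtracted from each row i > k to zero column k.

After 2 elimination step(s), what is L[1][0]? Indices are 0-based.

L[1][0] = 1

Step 1: pivot at (0,0) is 2.
  row1 ← row1 − (1)·row0  ⇒  L[1][0]=1, U row1=(0, 2, 4, 4)
  row2 ← row2 − (3)·row0  ⇒  L[2][0]=3, U row2=(0, 4, 4, 1)
  row3 ← row3 − (4)·row0  ⇒  L[3][0]=4, U row3=(0, 2, 0, 0)
Step 2: pivot at (1,1) is 2.
  row2 ← row2 − (2)·row1  ⇒  L[2][1]=2, U row2=(0, 0, 1, 3)
  row3 ← row3 − (1)·row1  ⇒  L[3][1]=1, U row3=(0, 0, 1, 1)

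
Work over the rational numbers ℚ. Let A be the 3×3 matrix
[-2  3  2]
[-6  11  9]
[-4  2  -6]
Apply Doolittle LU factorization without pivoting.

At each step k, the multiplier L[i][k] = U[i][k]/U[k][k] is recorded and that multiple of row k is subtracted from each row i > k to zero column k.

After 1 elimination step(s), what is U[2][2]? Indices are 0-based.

k=0: U[0][0]=-2
  eliminate (1,0): mult=3, new row 1: (0, 2, 3); set L[1][0]=3
  eliminate (2,0): mult=2, new row 2: (0, -4, -10); set L[2][0]=2

U[2][2] = -10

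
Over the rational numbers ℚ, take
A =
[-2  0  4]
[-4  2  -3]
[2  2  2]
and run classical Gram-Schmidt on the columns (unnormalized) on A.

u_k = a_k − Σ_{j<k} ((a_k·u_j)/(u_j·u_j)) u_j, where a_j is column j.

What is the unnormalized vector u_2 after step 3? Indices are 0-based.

u_2 = (51/11, -17/11, 17/11)

Step 1: u_0 = a_0 = (-2, -4, 2).
Step 2: u_1 = a_1 − (-1/6)·u_0 = (-1/3, 4/3, 7/3).
Step 3: u_2 = a_2 − (1/3)·u_0 − (-1/11)·u_1 = (51/11, -17/11, 17/11).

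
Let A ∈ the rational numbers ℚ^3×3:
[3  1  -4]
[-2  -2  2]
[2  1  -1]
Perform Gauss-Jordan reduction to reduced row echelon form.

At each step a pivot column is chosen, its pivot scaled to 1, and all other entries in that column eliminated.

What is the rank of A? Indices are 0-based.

rank = 3

pivot(0,0)=3: scale R0 → (1, 1/3, -4/3)
  clear (1,0): R1 −= (-2)R0 → (0, -4/3, -2/3)
  clear (2,0): R2 −= (2)R0 → (0, 1/3, 5/3)
pivot(1,1)=-4/3: scale R1 → (0, 1, 1/2)
  clear (0,1): R0 −= (1/3)R1 → (1, 0, -3/2)
  clear (2,1): R2 −= (1/3)R1 → (0, 0, 3/2)
pivot(2,2)=3/2: scale R2 → (0, 0, 1)
  clear (0,2): R0 −= (-3/2)R2 → (1, 0, 0)
  clear (1,2): R1 −= (1/2)R2 → (0, 1, 0)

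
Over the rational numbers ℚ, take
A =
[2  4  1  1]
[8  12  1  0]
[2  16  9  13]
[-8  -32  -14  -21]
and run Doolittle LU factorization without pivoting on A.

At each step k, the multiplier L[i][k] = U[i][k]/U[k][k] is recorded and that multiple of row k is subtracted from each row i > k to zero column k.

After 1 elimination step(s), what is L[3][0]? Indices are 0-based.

k=0: U[0][0]=2
  eliminate (1,0): mult=4, new row 1: (0, -4, -3, -4); set L[1][0]=4
  eliminate (2,0): mult=1, new row 2: (0, 12, 8, 12); set L[2][0]=1
  eliminate (3,0): mult=-4, new row 3: (0, -16, -10, -17); set L[3][0]=-4

L[3][0] = -4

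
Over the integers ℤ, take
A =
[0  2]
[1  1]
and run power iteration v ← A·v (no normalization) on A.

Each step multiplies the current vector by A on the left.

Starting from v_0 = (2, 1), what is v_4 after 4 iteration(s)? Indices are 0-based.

v_0 = (2, 1).
v_1 = A·v_0 = (2, 3).
v_2 = A·v_1 = (6, 5).
v_3 = A·v_2 = (10, 11).
v_4 = A·v_3 = (22, 21).

v_4 = (22, 21)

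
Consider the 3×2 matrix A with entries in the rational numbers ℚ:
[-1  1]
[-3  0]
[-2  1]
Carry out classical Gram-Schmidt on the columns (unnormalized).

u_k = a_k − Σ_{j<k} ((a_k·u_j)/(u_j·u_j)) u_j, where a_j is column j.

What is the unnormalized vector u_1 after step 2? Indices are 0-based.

u_1 = (11/14, -9/14, 4/7)

Step 1: u_0 = a_0 = (-1, -3, -2).
Step 2: u_1 = a_1 − (-3/14)·u_0 = (11/14, -9/14, 4/7).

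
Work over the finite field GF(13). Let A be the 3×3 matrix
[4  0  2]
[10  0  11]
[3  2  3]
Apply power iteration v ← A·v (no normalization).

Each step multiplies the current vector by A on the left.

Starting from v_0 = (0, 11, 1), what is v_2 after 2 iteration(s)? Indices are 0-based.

v_2 = (6, 9, 12)

v_0 = (0, 11, 1).
v_1 = A·v_0 = (2, 11, 12).
v_2 = A·v_1 = (6, 9, 12).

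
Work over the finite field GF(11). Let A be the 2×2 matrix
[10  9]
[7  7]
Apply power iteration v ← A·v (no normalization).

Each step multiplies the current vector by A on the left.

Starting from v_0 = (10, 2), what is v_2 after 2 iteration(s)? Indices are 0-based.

v_2 = (0, 6)

v_0 = (10, 2).
v_1 = A·v_0 = (8, 7).
v_2 = A·v_1 = (0, 6).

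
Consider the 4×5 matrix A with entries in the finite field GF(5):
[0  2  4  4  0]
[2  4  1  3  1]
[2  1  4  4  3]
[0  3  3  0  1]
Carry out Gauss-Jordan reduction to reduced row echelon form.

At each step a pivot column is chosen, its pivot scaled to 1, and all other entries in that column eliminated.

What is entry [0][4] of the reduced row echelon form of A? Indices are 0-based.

M[0][4] = 1

pivot(0,0): swap R0↔R1
pivot(0,0)=2: scale R0 → (1, 2, 3, 4, 3)
  clear (2,0): R2 −= (2)R0 → (0, 2, 3, 1, 2)
pivot(1,1)=2: scale R1 → (0, 1, 2, 2, 0)
  clear (0,1): R0 −= (2)R1 → (1, 0, 4, 0, 3)
  clear (2,1): R2 −= (2)R1 → (0, 0, 4, 2, 2)
  clear (3,1): R3 −= (3)R1 → (0, 0, 2, 4, 1)
pivot(2,2)=4: scale R2 → (0, 0, 1, 3, 3)
  clear (0,2): R0 −= (4)R2 → (1, 0, 0, 3, 1)
  clear (1,2): R1 −= (2)R2 → (0, 1, 0, 1, 4)
  clear (3,2): R3 −= (2)R2 → (0, 0, 0, 3, 0)
pivot(3,3)=3: scale R3 → (0, 0, 0, 1, 0)
  clear (0,3): R0 −= (3)R3 → (1, 0, 0, 0, 1)
  clear (1,3): R1 −= (1)R3 → (0, 1, 0, 0, 4)
  clear (2,3): R2 −= (3)R3 → (0, 0, 1, 0, 3)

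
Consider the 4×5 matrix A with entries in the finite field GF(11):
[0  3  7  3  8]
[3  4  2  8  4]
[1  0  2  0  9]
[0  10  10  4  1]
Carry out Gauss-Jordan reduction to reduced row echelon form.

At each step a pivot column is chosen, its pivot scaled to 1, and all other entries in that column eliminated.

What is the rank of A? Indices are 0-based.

rank = 4

step 1: exchange rows 0,1
step 1: normalize row 0 (÷3) = (1, 5, 8, 10, 5)
  row 2: subtract 1×row0 = (0, 6, 5, 1, 4)
step 2: normalize row 1 (÷3) = (0, 1, 6, 1, 10)
  row 0: subtract 5×row1 = (1, 0, 0, 5, 10)
  row 2: subtract 6×row1 = (0, 0, 2, 6, 10)
  row 3: subtract 10×row1 = (0, 0, 5, 5, 0)
step 3: normalize row 2 (÷2) = (0, 0, 1, 3, 5)
  row 1: subtract 6×row2 = (0, 1, 0, 5, 2)
  row 3: subtract 5×row2 = (0, 0, 0, 1, 8)
step 4: normalize row 3 (÷1) = (0, 0, 0, 1, 8)
  row 0: subtract 5×row3 = (1, 0, 0, 0, 3)
  row 1: subtract 5×row3 = (0, 1, 0, 0, 6)
  row 2: subtract 3×row3 = (0, 0, 1, 0, 3)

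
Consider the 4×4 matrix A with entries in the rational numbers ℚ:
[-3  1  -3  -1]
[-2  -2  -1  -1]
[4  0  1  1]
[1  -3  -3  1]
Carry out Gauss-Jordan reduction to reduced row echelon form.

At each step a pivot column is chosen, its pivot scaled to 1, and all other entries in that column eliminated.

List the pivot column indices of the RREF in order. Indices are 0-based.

step 1: normalize row 0 (÷-3) = (1, -1/3, 1, 1/3)
  row 1: subtract -2×row0 = (0, -8/3, 1, -1/3)
  row 2: subtract 4×row0 = (0, 4/3, -3, -1/3)
  row 3: subtract 1×row0 = (0, -8/3, -4, 2/3)
step 2: normalize row 1 (÷-8/3) = (0, 1, -3/8, 1/8)
  row 0: subtract -1/3×row1 = (1, 0, 7/8, 3/8)
  row 2: subtract 4/3×row1 = (0, 0, -5/2, -1/2)
  row 3: subtract -8/3×row1 = (0, 0, -5, 1)
step 3: normalize row 2 (÷-5/2) = (0, 0, 1, 1/5)
  row 0: subtract 7/8×row2 = (1, 0, 0, 1/5)
  row 1: subtract -3/8×row2 = (0, 1, 0, 1/5)
  row 3: subtract -5×row2 = (0, 0, 0, 2)
step 4: normalize row 3 (÷2) = (0, 0, 0, 1)
  row 0: subtract 1/5×row3 = (1, 0, 0, 0)
  row 1: subtract 1/5×row3 = (0, 1, 0, 0)
  row 2: subtract 1/5×row3 = (0, 0, 1, 0)

pivot columns: 0, 1, 2, 3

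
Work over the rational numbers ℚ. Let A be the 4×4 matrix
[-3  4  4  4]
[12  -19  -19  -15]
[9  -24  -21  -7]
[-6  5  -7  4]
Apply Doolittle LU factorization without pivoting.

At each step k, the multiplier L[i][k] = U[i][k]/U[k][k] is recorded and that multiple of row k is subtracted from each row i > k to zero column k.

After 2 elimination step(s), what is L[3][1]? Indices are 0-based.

k=0: U[0][0]=-3
  eliminate (1,0): mult=-4, new row 1: (0, -3, -3, 1); set L[1][0]=-4
  eliminate (2,0): mult=-3, new row 2: (0, -12, -9, 5); set L[2][0]=-3
  eliminate (3,0): mult=2, new row 3: (0, -3, -15, -4); set L[3][0]=2
k=1: U[1][1]=-3
  eliminate (2,1): mult=4, new row 2: (0, 0, 3, 1); set L[2][1]=4
  eliminate (3,1): mult=1, new row 3: (0, 0, -12, -5); set L[3][1]=1

L[3][1] = 1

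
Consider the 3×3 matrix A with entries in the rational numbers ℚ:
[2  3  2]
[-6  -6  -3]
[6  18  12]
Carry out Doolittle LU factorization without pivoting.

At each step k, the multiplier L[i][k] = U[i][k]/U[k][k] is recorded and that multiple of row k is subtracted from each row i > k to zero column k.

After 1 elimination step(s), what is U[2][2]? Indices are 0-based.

U[2][2] = 6

[col 0] pivot 2
  R1 -= -3*R0 → (0, 3, 3)  (L[1][0] := -3)
  R2 -= 3*R0 → (0, 9, 6)  (L[2][0] := 3)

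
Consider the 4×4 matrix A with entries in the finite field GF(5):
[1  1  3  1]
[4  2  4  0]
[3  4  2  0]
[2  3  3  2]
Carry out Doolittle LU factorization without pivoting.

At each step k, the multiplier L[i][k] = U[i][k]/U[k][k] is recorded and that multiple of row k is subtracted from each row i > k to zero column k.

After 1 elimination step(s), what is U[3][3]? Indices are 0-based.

k=0: U[0][0]=1
  eliminate (1,0): mult=4, new row 1: (0, 3, 2, 1); set L[1][0]=4
  eliminate (2,0): mult=3, new row 2: (0, 1, 3, 2); set L[2][0]=3
  eliminate (3,0): mult=2, new row 3: (0, 1, 2, 0); set L[3][0]=2

U[3][3] = 0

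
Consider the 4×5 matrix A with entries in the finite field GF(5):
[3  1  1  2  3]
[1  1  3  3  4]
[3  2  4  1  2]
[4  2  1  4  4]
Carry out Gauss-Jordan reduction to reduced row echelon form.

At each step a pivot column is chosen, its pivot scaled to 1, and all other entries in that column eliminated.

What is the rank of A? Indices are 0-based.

[1] R0 /= 3  ⇒  (1, 2, 2, 4, 1)
     R1 -= 1·R0  ⇒  (0, 4, 1, 4, 3)
     R2 -= 3·R0  ⇒  (0, 1, 3, 4, 4)
     R3 -= 4·R0  ⇒  (0, 4, 3, 3, 0)
[2] R1 /= 4  ⇒  (0, 1, 4, 1, 2)
     R0 -= 2·R1  ⇒  (1, 0, 4, 2, 2)
     R2 -= 1·R1  ⇒  (0, 0, 4, 3, 2)
     R3 -= 4·R1  ⇒  (0, 0, 2, 4, 2)
[3] R2 /= 4  ⇒  (0, 0, 1, 2, 3)
     R0 -= 4·R2  ⇒  (1, 0, 0, 4, 0)
     R1 -= 4·R2  ⇒  (0, 1, 0, 3, 0)
     R3 -= 2·R2  ⇒  (0, 0, 0, 0, 1)
column 3 empty below row 3
[4] R3 /= 1  ⇒  (0, 0, 0, 0, 1)
     R2 -= 3·R3  ⇒  (0, 0, 1, 2, 0)

rank = 4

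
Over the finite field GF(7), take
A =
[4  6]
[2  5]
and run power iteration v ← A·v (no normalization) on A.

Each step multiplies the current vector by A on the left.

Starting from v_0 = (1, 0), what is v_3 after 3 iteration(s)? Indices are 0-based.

v_0 = (1, 0).
v_1 = A·v_0 = (4, 2).
v_2 = A·v_1 = (0, 4).
v_3 = A·v_2 = (3, 6).

v_3 = (3, 6)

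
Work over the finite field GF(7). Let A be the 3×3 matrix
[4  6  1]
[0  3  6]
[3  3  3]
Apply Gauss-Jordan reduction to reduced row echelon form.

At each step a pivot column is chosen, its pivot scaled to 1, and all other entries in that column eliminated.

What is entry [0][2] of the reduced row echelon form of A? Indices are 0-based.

step 1: normalize row 0 (÷4) = (1, 5, 2)
  row 2: subtract 3×row0 = (0, 2, 4)
step 2: normalize row 1 (÷3) = (0, 1, 2)
  row 0: subtract 5×row1 = (1, 0, 6)
  row 2: subtract 2×row1 = (0, 0, 0)
skip col 2 (zero from row 2)

M[0][2] = 6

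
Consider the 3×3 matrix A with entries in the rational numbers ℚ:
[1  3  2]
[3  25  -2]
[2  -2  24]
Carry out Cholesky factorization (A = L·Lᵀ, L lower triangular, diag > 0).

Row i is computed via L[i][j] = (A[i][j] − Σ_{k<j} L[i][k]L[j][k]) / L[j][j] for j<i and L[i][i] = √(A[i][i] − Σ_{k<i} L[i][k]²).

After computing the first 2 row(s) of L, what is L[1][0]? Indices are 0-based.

L[1][0] = 3

Step 1: L[0][0] = √(1) = 1.
  L[1][0] = (3) / L[0][0] = 3.
Step 2: L[1][1] = √(16) = 4.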